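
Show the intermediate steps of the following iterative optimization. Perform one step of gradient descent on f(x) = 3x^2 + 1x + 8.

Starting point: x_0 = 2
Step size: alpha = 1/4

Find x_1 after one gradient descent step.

f(x) = 3x^2 + 1x + 8
f'(x) = 6x + 1
f'(2) = 6*2 + (1) = 13
x_1 = x_0 - alpha * f'(x_0) = 2 - 1/4 * 13 = -5/4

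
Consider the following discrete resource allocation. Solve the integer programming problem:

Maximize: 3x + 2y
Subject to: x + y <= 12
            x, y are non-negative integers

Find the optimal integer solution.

Objective: 3x + 2y, constraint: x + y <= 12
Coefficient of x is 3 >= coefficient of y is 2, so allocate the entire budget to x.
Optimal: x = 12, y = 0, value = 36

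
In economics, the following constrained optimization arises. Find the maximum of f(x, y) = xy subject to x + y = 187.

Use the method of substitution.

Substitute y = 187 - x into f(x,y) = xy:
g(x) = x(187 - x) = 187x - x^2
g'(x) = 187 - 2x = 0  =>  x = 187/2
y = 187 - 187/2 = 187/2
Maximum value = (187/2) * (187/2) = 34969/4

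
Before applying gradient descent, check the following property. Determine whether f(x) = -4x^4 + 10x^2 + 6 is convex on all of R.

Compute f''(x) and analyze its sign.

f(x) = -4x^4 + 10x^2 + 6
f'(x) = -16x^3 + 20x
f''(x) = -48x^2 + 20
f''(x) = -48x^2 + 20 -> -inf as |x| -> inf
Therefore, f is not globally convex on R.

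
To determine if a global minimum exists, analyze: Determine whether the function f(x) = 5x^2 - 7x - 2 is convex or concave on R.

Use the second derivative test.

f(x) = 5x^2 - 7x - 2
f'(x) = 10x - 7
f''(x) = 10
Since f''(x) = 10 > 0 for all x, f is convex on R.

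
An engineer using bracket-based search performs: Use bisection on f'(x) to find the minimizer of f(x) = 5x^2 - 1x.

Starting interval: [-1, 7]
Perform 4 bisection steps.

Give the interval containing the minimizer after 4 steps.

Finding critical point of f(x) = 5x^2 - 1x using bisection on f'(x) = 10x + -1.
f'(x) = 0 when x = 1/10.
Starting interval: [-1, 7]
Step 1: mid = 3, f'(mid) = 29, new interval = [-1, 3]
Step 2: mid = 1, f'(mid) = 9, new interval = [-1, 1]
Step 3: mid = 0, f'(mid) = -1, new interval = [0, 1]
Step 4: mid = 1/2, f'(mid) = 4, new interval = [0, 1/2]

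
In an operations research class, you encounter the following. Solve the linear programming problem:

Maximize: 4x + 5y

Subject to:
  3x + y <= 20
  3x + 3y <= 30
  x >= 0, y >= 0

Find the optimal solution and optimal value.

Feasible vertices: (0, 0), (0, 10), (5, 5), (20/3, 0)
Objective 4x + 5y at each:
  (0, 0): 0
  (0, 10): 50
  (5, 5): 45
  (20/3, 0): 80/3
Maximum is 50 at (0, 10).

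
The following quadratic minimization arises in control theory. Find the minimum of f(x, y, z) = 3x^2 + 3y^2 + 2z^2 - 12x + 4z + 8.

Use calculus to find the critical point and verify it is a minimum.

f(x,y,z) = 3x^2 + 3y^2 + 2z^2 - 12x + 4z + 8
df/dx = 6x + (-12) = 0 => x = 2
df/dy = 6y + (0) = 0 => y = 0
df/dz = 4z + (4) = 0 => z = -1
f(2,0,-1) = 3*(2)^2 + 3*(0)^2 + 2*(-1)^2 + -12*(2) + 4*(-1) + 8 = -6
Hessian is diagonal with entries 6, 6, 4 > 0, confirmed minimum.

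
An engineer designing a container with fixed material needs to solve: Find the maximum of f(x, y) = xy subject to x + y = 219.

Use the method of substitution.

Substitute y = 219 - x into f(x,y) = xy:
g(x) = x(219 - x) = 219x - x^2
g'(x) = 219 - 2x = 0  =>  x = 219/2
y = 219 - 219/2 = 219/2
Maximum value = (219/2) * (219/2) = 47961/4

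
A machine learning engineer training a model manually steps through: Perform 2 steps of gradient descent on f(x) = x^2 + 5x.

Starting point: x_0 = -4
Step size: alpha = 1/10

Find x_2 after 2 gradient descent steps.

f(x) = x^2 + 5x, f'(x) = 2x + (5)
Step 1: f'(-4) = -3, x_1 = -4 - 1/10 * -3 = -37/10
Step 2: f'(-37/10) = -12/5, x_2 = -37/10 - 1/10 * -12/5 = -173/50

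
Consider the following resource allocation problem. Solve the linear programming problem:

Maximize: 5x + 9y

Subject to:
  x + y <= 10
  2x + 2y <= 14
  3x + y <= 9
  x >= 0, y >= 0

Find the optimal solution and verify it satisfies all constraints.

Feasible vertices: (0, 0), (0, 7), (1, 6), (3, 0)
Objective 5x + 9y at each vertex:
  (0, 0): 0
  (0, 7): 63
  (1, 6): 59
  (3, 0): 15
Maximum is 63 at (0, 7).
Verify constraints at (x, y) = (0, 7):
  1*0 + 1*7 = 7 <= 10
  2*0 + 2*7 = 14 <= 14 (active)
  3*0 + 1*7 = 7 <= 9
  x = 0 >= 0, y = 7 >= 0. All constraints satisfied.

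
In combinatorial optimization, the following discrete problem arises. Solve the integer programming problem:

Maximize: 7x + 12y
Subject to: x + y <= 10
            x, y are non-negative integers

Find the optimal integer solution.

Objective: 7x + 12y, constraint: x + y <= 10
Coefficient of y is 12 > coefficient of x is 7, so allocate the entire budget to y.
Optimal: x = 0, y = 10, value = 120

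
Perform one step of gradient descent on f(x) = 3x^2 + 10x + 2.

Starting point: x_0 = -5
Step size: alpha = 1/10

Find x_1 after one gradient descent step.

f(x) = 3x^2 + 10x + 2
f'(x) = 6x + 10
f'(-5) = 6*-5 + (10) = -20
x_1 = x_0 - alpha * f'(x_0) = -5 - 1/10 * -20 = -3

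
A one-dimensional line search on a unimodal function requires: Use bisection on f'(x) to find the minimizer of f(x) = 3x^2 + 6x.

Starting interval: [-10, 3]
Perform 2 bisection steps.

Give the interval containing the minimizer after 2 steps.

Finding critical point of f(x) = 3x^2 + 6x using bisection on f'(x) = 6x + 6.
f'(x) = 0 when x = -1.
Starting interval: [-10, 3]
Step 1: mid = -7/2, f'(mid) = -15, new interval = [-7/2, 3]
Step 2: mid = -1/4, f'(mid) = 9/2, new interval = [-7/2, -1/4]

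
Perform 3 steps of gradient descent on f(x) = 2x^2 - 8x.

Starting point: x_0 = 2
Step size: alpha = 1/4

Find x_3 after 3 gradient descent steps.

f(x) = 2x^2 - 8x, f'(x) = 4x + (-8)
Step 1: f'(2) = 0, x_1 = 2 - 1/4 * 0 = 2
Step 2: f'(2) = 0, x_2 = 2 - 1/4 * 0 = 2
Step 3: f'(2) = 0, x_3 = 2 - 1/4 * 0 = 2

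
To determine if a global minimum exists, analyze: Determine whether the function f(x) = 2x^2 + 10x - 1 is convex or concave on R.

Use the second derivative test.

f(x) = 2x^2 + 10x - 1
f'(x) = 4x + 10
f''(x) = 4
Since f''(x) = 4 > 0 for all x, f is convex on R.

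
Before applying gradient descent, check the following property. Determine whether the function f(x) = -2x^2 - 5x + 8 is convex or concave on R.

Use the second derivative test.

f(x) = -2x^2 - 5x + 8
f'(x) = -4x - 5
f''(x) = -4
Since f''(x) = -4 < 0 for all x, f is concave on R.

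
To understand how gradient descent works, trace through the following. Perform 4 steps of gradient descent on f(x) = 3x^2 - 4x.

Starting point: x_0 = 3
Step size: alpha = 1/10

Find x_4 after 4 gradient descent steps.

f(x) = 3x^2 - 4x, f'(x) = 6x + (-4)
Step 1: f'(3) = 14, x_1 = 3 - 1/10 * 14 = 8/5
Step 2: f'(8/5) = 28/5, x_2 = 8/5 - 1/10 * 28/5 = 26/25
Step 3: f'(26/25) = 56/25, x_3 = 26/25 - 1/10 * 56/25 = 102/125
Step 4: f'(102/125) = 112/125, x_4 = 102/125 - 1/10 * 112/125 = 454/625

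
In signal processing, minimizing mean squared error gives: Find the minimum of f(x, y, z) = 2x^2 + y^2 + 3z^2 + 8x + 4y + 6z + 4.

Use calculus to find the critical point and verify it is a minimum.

f(x,y,z) = 2x^2 + y^2 + 3z^2 + 8x + 4y + 6z + 4
df/dx = 4x + (8) = 0 => x = -2
df/dy = 2y + (4) = 0 => y = -2
df/dz = 6z + (6) = 0 => z = -1
f(-2,-2,-1) = 2*(-2)^2 + 1*(-2)^2 + 3*(-1)^2 + 8*(-2) + 4*(-2) + 6*(-1) + 4 = -11
Hessian is diagonal with entries 4, 2, 6 > 0, confirmed minimum.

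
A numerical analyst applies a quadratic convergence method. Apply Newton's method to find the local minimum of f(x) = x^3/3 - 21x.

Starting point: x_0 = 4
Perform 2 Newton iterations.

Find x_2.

f(x) = x^3/3 - 21x
f'(x) = x^2 - 21, f''(x) = 2x
Newton update: x_{n+1} = x_n - (x_n^2 - 21)/(2*x_n)
Step 1: x_0 = 4, f'=-5, f''=8, x_1 = 37/8
Step 2: x_1 = 37/8, f'=25/64, f''=37/4, x_2 = 2713/592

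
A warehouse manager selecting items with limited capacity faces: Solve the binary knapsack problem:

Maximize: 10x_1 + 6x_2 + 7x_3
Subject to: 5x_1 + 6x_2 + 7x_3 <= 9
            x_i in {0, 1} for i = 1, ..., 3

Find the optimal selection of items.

Items: item 1 (v=10, w=5), item 2 (v=6, w=6), item 3 (v=7, w=7)
Capacity: 9
Checking all 8 subsets (w = total weight, v = total value):
  {}: w = 0, v = 0
  {1}: w = 5, v = 10
  {2}: w = 6, v = 6
  {3}: w = 7, v = 7
  {1, 2}: w = 11 > 9, infeasible
  {1, 3}: w = 12 > 9, infeasible
  {2, 3}: w = 13 > 9, infeasible
  {1, 2, 3}: w = 18 > 9, infeasible
Best feasible subset: items [1]
Total weight: 5 <= 9, total value: 10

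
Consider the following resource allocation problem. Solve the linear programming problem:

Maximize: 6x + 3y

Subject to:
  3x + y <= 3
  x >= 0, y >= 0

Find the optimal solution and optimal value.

The feasible region has vertices at [(0, 0), (1, 0), (0, 3)].
Checking objective 6x + 3y at each vertex:
  (0, 0): 6*0 + 3*0 = 0
  (1, 0): 6*1 + 3*0 = 6
  (0, 3): 6*0 + 3*3 = 9
Maximum is 9 at (0, 3).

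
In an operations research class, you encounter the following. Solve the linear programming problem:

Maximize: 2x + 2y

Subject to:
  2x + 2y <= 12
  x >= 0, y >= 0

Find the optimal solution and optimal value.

The feasible region has vertices at [(0, 0), (6, 0), (0, 6)].
Checking objective 2x + 2y at each vertex:
  (0, 0): 2*0 + 2*0 = 0
  (6, 0): 2*6 + 2*0 = 12
  (0, 6): 2*0 + 2*6 = 12
Maximum is 12 at (6, 0).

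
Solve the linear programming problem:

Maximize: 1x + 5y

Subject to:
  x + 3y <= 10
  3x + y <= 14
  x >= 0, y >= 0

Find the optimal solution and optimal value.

Feasible vertices: (0, 0), (0, 10/3), (4, 2), (14/3, 0)
Objective 1x + 5y at each:
  (0, 0): 0
  (0, 10/3): 50/3
  (4, 2): 14
  (14/3, 0): 14/3
Maximum is 50/3 at (0, 10/3).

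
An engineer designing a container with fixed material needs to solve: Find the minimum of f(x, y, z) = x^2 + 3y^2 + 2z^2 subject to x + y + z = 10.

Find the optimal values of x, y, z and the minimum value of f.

Using Lagrange multipliers on f = x^2 + 3y^2 + 2z^2 with constraint x + y + z = 10:
Conditions: 2*1*x = lambda, 2*3*y = lambda, 2*2*z = lambda
So x = lambda/2, y = lambda/6, z = lambda/4
Substituting into constraint: lambda * (11/12) = 10
lambda = 120/11
x = 60/11, y = 20/11, z = 30/11
Minimum value = 600/11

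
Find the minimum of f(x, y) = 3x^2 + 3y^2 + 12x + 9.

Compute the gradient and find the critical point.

f(x,y) = 3x^2 + 3y^2 + 12x + 9
df/dx = 6x + (12) = 0  =>  x = -2
df/dy = 6y + (0) = 0  =>  y = 0
f(-2, 0) = 3*(-2)^2 + 3*(0)^2 + 12*(-2) + 9 = -3
Hessian is diagonal with entries 6, 6 > 0, so this is a minimum.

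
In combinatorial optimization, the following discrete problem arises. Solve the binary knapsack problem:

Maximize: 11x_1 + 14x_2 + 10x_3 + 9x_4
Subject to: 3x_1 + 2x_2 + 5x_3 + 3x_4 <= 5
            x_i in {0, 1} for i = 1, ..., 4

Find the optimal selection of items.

Items: item 1 (v=11, w=3), item 2 (v=14, w=2), item 3 (v=10, w=5), item 4 (v=9, w=3)
Capacity: 5
Checking all 16 subsets (w = total weight, v = total value):
  {}: w = 0, v = 0
  {1}: w = 3, v = 11
  {2}: w = 2, v = 14
  {3}: w = 5, v = 10
  {4}: w = 3, v = 9
  {1, 2}: w = 5, v = 25
  {1, 3}: w = 8 > 5, infeasible
  {1, 4}: w = 6 > 5, infeasible
  {2, 3}: w = 7 > 5, infeasible
  {2, 4}: w = 5, v = 23
  {3, 4}: w = 8 > 5, infeasible
  {1, 2, 3}: w = 10 > 5, infeasible
  {1, 2, 4}: w = 8 > 5, infeasible
  {1, 3, 4}: w = 11 > 5, infeasible
  {2, 3, 4}: w = 10 > 5, infeasible
  {1, 2, 3, 4}: w = 13 > 5, infeasible
Best feasible subset: items [1, 2]
Total weight: 5 <= 5, total value: 25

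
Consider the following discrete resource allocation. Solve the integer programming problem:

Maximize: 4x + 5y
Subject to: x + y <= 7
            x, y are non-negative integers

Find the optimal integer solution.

Objective: 4x + 5y, constraint: x + y <= 7
Coefficient of y is 5 > coefficient of x is 4, so allocate the entire budget to y.
Optimal: x = 0, y = 7, value = 35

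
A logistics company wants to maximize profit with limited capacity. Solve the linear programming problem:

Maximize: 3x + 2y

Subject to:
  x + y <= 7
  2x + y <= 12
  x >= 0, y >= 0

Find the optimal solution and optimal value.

Feasible vertices: (0, 0), (0, 7), (5, 2), (6, 0)
Objective 3x + 2y at each:
  (0, 0): 0
  (0, 7): 14
  (5, 2): 19
  (6, 0): 18
Maximum is 19 at (5, 2).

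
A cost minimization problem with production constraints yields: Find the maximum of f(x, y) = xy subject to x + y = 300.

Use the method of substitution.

Substitute y = 300 - x into f(x,y) = xy:
g(x) = x(300 - x) = 300x - x^2
g'(x) = 300 - 2x = 0  =>  x = 150
y = 300 - 150 = 150
Maximum value = 150 * 150 = 22500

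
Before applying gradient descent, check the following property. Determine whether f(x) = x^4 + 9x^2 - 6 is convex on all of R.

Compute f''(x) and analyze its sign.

f(x) = x^4 + 9x^2 - 6
f'(x) = 4x^3 + 18x
f''(x) = 12x^2 + 18
f''(x) = 12x^2 + 18 >= 18 > 0 for all x
Therefore, f is convex on R.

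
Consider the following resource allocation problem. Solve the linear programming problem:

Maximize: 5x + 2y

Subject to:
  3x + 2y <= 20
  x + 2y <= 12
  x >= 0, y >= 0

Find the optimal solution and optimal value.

Feasible vertices: (0, 0), (0, 6), (4, 4), (20/3, 0)
Objective 5x + 2y at each:
  (0, 0): 0
  (0, 6): 12
  (4, 4): 28
  (20/3, 0): 100/3
Maximum is 100/3 at (20/3, 0).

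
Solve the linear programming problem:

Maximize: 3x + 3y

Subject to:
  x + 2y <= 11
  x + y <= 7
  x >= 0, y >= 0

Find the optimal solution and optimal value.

Feasible vertices: (0, 0), (0, 11/2), (3, 4), (7, 0)
Objective 3x + 3y at each:
  (0, 0): 0
  (0, 11/2): 33/2
  (3, 4): 21
  (7, 0): 21
Maximum is 21 at (3, 4).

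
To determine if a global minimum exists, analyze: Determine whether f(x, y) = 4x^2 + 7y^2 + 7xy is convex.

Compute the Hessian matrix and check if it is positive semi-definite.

f(x,y) = 4x^2 + 7y^2 + 7xy
Hessian H = [[8, 7], [7, 14]]
trace(H) = 22, det(H) = 63
Eigenvalues: (22 +/- sqrt(232)) / 2 = 18.62, 3.384
Since both eigenvalues > 0, f is convex.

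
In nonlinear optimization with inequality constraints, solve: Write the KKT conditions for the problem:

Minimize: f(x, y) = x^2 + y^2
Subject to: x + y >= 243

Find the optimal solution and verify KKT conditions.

KKT conditions for min x^2 + y^2 s.t. x + y >= 243:
Stationarity: 2x = mu, 2y = mu
So x = y = mu/2.
Complementary slackness: mu*(x + y - 243) = 0
Primal feasibility: x + y >= 243; dual feasibility: mu >= 0
If mu = 0 then x = y = 0, but 0 + 0 < 243 is infeasible, so the constraint is active.
Constraint active: x + y = 2*(mu/2) = 243 => mu = 243
x = y = 243/2, f = 59049/2
Verify: stationarity 2*(243/2) = 243 = mu; primal 243/2 + 243/2 = 243 >= 243; dual mu = 243 >= 0; complementary slackness 243*(243 - 243) = 0. All KKT conditions hold.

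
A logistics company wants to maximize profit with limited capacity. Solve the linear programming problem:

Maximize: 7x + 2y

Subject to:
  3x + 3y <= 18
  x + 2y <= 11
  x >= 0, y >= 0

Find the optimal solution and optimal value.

Feasible vertices: (0, 0), (0, 11/2), (1, 5), (6, 0)
Objective 7x + 2y at each:
  (0, 0): 0
  (0, 11/2): 11
  (1, 5): 17
  (6, 0): 42
Maximum is 42 at (6, 0).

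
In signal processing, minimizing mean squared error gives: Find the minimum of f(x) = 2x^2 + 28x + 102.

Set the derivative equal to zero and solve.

f(x) = 2x^2 + 28x + 102
f'(x) = 4x + (28) = 0
x = -28/4 = -7
f(-7) = 4
Since f''(x) = 4 > 0, this is a minimum.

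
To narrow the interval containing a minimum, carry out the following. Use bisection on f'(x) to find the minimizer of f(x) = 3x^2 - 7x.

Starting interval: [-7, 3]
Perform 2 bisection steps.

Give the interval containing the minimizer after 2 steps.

Finding critical point of f(x) = 3x^2 - 7x using bisection on f'(x) = 6x + -7.
f'(x) = 0 when x = 7/6.
Starting interval: [-7, 3]
Step 1: mid = -2, f'(mid) = -19, new interval = [-2, 3]
Step 2: mid = 1/2, f'(mid) = -4, new interval = [1/2, 3]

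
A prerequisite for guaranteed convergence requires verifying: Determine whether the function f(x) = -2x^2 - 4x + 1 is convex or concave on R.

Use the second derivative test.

f(x) = -2x^2 - 4x + 1
f'(x) = -4x - 4
f''(x) = -4
Since f''(x) = -4 < 0 for all x, f is concave on R.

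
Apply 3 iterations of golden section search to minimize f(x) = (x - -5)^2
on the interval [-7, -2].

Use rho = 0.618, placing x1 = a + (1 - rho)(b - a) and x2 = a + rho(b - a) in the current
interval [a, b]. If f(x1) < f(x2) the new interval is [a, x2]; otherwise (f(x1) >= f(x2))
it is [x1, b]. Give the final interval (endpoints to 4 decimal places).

Golden section search for min of f(x) = (x - -5)^2 on [-7, -2].
Each step: x1 = a + (1 - rho)(b - a), x2 = a + rho(b - a); if f(x1) < f(x2) keep [a, x2], otherwise keep [x1, b].
Step 1: [-7.0000, -2.0000], x1=-5.0900 (f=0.0081), x2=-3.9100 (f=1.1881); f(x1) < f(x2) => keep [-7.0000, -3.9100]
Step 2: [-7.0000, -3.9100], x1=-5.8196 (f=0.6718), x2=-5.0904 (f=0.0082); f(x1) > f(x2) => keep [-5.8196, -3.9100]
Step 3: [-5.8196, -3.9100], x1=-5.0901 (f=0.0081), x2=-4.6395 (f=0.1300); f(x1) < f(x2) => keep [-5.8196, -4.6395]
Final interval: [-5.8196, -4.6395]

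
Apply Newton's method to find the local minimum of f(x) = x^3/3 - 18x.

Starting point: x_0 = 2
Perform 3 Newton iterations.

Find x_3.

f(x) = x^3/3 - 18x
f'(x) = x^2 - 18, f''(x) = 2x
Newton update: x_{n+1} = x_n - (x_n^2 - 18)/(2*x_n)
Step 1: x_0 = 2, f'=-14, f''=4, x_1 = 11/2
Step 2: x_1 = 11/2, f'=49/4, f''=11, x_2 = 193/44
Step 3: x_2 = 193/44, f'=2401/1936, f''=193/22, x_3 = 72097/16984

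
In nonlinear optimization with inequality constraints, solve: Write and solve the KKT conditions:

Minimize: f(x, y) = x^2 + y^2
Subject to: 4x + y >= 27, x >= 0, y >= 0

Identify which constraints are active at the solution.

KKT conditions for min x^2 + y^2 s.t. 4x + 1y >= 27, x >= 0, y >= 0:
Stationarity: 2x = mu*4 + mu_x, 2y = mu*1 + mu_y, with mu, mu_x, mu_y >= 0
Complementary slackness: mu*(4x + y - 27) = 0, mu_x*x = 0, mu_y*y = 0
(0, 0) is infeasible (4*0 + 1*0 < 27), so if mu = 0 stationarity would force x = mu_x/2 >= 0, y = mu_y/2 >= 0 with mu_x*x = mu_y*y = 0, i.e. x = y = 0: contradiction. Hence mu > 0 and 4x + y = 27 is active.
Try x > 0, y > 0 (so mu_x = mu_y = 0): x = 4*mu/2, y = 1*mu/2
Substitute: 4*(4*mu/2) + 1*(1*mu/2) = 27
  mu*17/2 = 27 => mu = 54/17
x* = 108/17 > 0, y* = 27/17 > 0, consistent with mu_x = mu_y = 0.
f is convex and the constraints are linear, so this KKT point is the global minimum.
f* = 729/17
Active constraints: 4x + y >= 27 (holds with equality, mu = 54/17 > 0); x >= 0 and y >= 0 are inactive (mu_x = mu_y = 0).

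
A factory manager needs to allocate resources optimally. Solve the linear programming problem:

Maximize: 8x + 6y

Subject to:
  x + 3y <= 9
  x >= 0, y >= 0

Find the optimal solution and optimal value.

The feasible region has vertices at [(0, 0), (9, 0), (0, 3)].
Checking objective 8x + 6y at each vertex:
  (0, 0): 8*0 + 6*0 = 0
  (9, 0): 8*9 + 6*0 = 72
  (0, 3): 8*0 + 6*3 = 18
Maximum is 72 at (9, 0).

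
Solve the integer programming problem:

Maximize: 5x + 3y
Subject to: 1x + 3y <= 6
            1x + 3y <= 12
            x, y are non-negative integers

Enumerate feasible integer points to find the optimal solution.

Constraint 1: 1x + 3y <= 6
Constraint 2: 1x + 3y <= 12
Feasible x range (need y >= 0): 0 <= x <= min(6/1, 12/1) => x in {0, ..., 6}.
Enumerate feasible integer points row by row (the coefficient of y is 3 > 0, so for each x the largest feasible y gives the best value):
  x = 0: y <= min((6 - 1*0)/3, (12 - 1*0)/3) => y in {0, ..., 2}; best 5*0 + 3*2 = 6
  x = 1: y <= min((6 - 1*1)/3, (12 - 1*1)/3) => y in {0, ..., 1}; best 5*1 + 3*1 = 8
  x = 2: y <= min((6 - 1*2)/3, (12 - 1*2)/3) => y in {0, ..., 1}; best 5*2 + 3*1 = 13
  x = 3: y <= min((6 - 1*3)/3, (12 - 1*3)/3) => y in {0, ..., 1}; best 5*3 + 3*1 = 18
  x = 4: y <= min((6 - 1*4)/3, (12 - 1*4)/3) => y in {0}; best 5*4 + 3*0 = 20
  x = 5: y <= min((6 - 1*5)/3, (12 - 1*5)/3) => y in {0}; best 5*5 + 3*0 = 25
  x = 6: y <= min((6 - 1*6)/3, (12 - 1*6)/3) => y in {0}; best 5*6 + 3*0 = 30
The maximum 5x + 3y = 30 is achieved at x = 6, y = 0.
Check: 1*6 + 3*0 = 6 <= 6 and 1*6 + 3*0 = 6 <= 12.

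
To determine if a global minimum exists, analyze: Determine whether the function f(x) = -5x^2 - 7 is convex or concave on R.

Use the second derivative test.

f(x) = -5x^2 - 7
f'(x) = -10x + 0
f''(x) = -10
Since f''(x) = -10 < 0 for all x, f is concave on R.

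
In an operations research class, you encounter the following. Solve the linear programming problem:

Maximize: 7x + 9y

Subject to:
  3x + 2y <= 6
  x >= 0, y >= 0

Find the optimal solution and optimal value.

The feasible region has vertices at [(0, 0), (2, 0), (0, 3)].
Checking objective 7x + 9y at each vertex:
  (0, 0): 7*0 + 9*0 = 0
  (2, 0): 7*2 + 9*0 = 14
  (0, 3): 7*0 + 9*3 = 27
Maximum is 27 at (0, 3).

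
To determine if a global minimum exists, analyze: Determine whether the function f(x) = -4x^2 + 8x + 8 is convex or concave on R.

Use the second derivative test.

f(x) = -4x^2 + 8x + 8
f'(x) = -8x + 8
f''(x) = -8
Since f''(x) = -8 < 0 for all x, f is concave on R.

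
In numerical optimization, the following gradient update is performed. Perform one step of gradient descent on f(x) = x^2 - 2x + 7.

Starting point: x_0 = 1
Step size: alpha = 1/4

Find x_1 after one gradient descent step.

f(x) = x^2 - 2x + 7
f'(x) = 2x - 2
f'(1) = 2*1 + (-2) = 0
x_1 = x_0 - alpha * f'(x_0) = 1 - 1/4 * 0 = 1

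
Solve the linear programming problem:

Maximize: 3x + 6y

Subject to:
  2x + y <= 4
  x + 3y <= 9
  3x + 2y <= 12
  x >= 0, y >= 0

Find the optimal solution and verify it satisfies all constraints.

Feasible vertices: (0, 0), (0, 3), (3/5, 14/5), (2, 0)
Objective 3x + 6y at each vertex:
  (0, 0): 0
  (0, 3): 18
  (3/5, 14/5): 93/5
  (2, 0): 6
Maximum is 93/5 at (3/5, 14/5).
Verify constraints at (x, y) = (3/5, 14/5):
  2*(3/5) + 1*(14/5) = 4 <= 4 (active)
  1*(3/5) + 3*(14/5) = 9 <= 9 (active)
  3*(3/5) + 2*(14/5) = 37/5 <= 12
  x = 3/5 >= 0, y = 14/5 >= 0. All constraints satisfied.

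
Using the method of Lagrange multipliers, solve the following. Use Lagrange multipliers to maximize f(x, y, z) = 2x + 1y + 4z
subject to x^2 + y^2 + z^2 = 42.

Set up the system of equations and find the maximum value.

Lagrange conditions: 2 = 2*lambda*x, 1 = 2*lambda*y, 4 = 2*lambda*z
So x:2 = y:1 = z:4, i.e. x = 2t, y = 1t, z = 4t
Constraint: t^2*(2^2 + 1^2 + 4^2) = 42
  t^2 * 21 = 42  =>  t = sqrt(2)
Maximum = 2*2t + 1*1t + 4*4t = 21*sqrt(2) = sqrt(882)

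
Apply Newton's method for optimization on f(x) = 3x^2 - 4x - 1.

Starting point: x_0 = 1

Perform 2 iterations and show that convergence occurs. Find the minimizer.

f(x) = 3x^2 - 4x - 1, f'(x) = 6x + (-4), f''(x) = 6
Step 1: f'(1) = 2, x_1 = 1 - 2/6 = 2/3
Step 2: f'(2/3) = 0, x_2 = 2/3 (converged)
Newton's method converges in 1 step for quadratics.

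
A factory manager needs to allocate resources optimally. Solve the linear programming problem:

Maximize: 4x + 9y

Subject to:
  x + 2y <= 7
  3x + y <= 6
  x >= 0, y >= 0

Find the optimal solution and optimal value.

Feasible vertices: (0, 0), (0, 7/2), (1, 3), (2, 0)
Objective 4x + 9y at each:
  (0, 0): 0
  (0, 7/2): 63/2
  (1, 3): 31
  (2, 0): 8
Maximum is 63/2 at (0, 7/2).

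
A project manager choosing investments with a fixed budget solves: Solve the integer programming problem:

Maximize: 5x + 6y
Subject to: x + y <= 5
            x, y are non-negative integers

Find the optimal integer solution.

Objective: 5x + 6y, constraint: x + y <= 5
Coefficient of y is 6 > coefficient of x is 5, so allocate the entire budget to y.
Optimal: x = 0, y = 5, value = 30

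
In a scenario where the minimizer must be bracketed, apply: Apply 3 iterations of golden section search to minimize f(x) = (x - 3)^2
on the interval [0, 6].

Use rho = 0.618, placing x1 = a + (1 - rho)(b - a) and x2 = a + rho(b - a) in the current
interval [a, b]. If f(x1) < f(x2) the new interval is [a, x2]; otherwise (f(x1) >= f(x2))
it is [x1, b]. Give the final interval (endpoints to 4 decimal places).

Golden section search for min of f(x) = (x - 3)^2 on [0, 6].
Each step: x1 = a + (1 - rho)(b - a), x2 = a + rho(b - a); if f(x1) < f(x2) keep [a, x2], otherwise keep [x1, b].
Step 1: [0.0000, 6.0000], x1=2.2920 (f=0.5013), x2=3.7080 (f=0.5013); f(x1) = f(x2) (tie, not '<') => keep [2.2920, 6.0000]
Step 2: [2.2920, 6.0000], x1=3.7085 (f=0.5019), x2=4.5835 (f=2.5076); f(x1) < f(x2) => keep [2.2920, 4.5835]
Step 3: [2.2920, 4.5835], x1=3.1674 (f=0.0280), x2=3.7082 (f=0.5015); f(x1) < f(x2) => keep [2.2920, 3.7082]
Final interval: [2.2920, 3.7082]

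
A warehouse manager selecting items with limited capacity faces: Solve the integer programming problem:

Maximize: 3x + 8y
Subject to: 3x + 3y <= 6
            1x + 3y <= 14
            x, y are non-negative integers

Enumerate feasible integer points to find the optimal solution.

Constraint 1: 3x + 3y <= 6
Constraint 2: 1x + 3y <= 14
Feasible x range (need y >= 0): 0 <= x <= min(6/3, 14/1) => x in {0, ..., 2}.
Enumerate feasible integer points row by row (the coefficient of y is 8 > 0, so for each x the largest feasible y gives the best value):
  x = 0: y <= min((6 - 3*0)/3, (14 - 1*0)/3) => y in {0, ..., 2}; best 3*0 + 8*2 = 16
  x = 1: y <= min((6 - 3*1)/3, (14 - 1*1)/3) => y in {0, ..., 1}; best 3*1 + 8*1 = 11
  x = 2: y <= min((6 - 3*2)/3, (14 - 1*2)/3) => y in {0}; best 3*2 + 8*0 = 6
The maximum 3x + 8y = 16 is achieved at x = 0, y = 2.
Check: 3*0 + 3*2 = 6 <= 6 and 1*0 + 3*2 = 6 <= 14.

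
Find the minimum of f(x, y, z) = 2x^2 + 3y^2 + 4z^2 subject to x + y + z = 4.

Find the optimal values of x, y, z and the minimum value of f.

Using Lagrange multipliers on f = 2x^2 + 3y^2 + 4z^2 with constraint x + y + z = 4:
Conditions: 2*2*x = lambda, 2*3*y = lambda, 2*4*z = lambda
So x = lambda/4, y = lambda/6, z = lambda/8
Substituting into constraint: lambda * (13/24) = 4
lambda = 96/13
x = 24/13, y = 16/13, z = 12/13
Minimum value = 192/13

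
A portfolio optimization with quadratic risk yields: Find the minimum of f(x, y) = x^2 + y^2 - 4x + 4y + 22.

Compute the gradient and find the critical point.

f(x,y) = x^2 + y^2 - 4x + 4y + 22
df/dx = 2x + (-4) = 0  =>  x = 2
df/dy = 2y + (4) = 0  =>  y = -2
f(2, -2) = 1*(2)^2 + 1*(-2)^2 + -4*(2) + 4*(-2) + 22 = 14
Hessian is diagonal with entries 2, 2 > 0, so this is a minimum.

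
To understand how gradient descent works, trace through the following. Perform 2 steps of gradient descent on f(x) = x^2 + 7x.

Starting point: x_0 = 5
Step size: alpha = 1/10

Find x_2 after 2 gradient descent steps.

f(x) = x^2 + 7x, f'(x) = 2x + (7)
Step 1: f'(5) = 17, x_1 = 5 - 1/10 * 17 = 33/10
Step 2: f'(33/10) = 68/5, x_2 = 33/10 - 1/10 * 68/5 = 97/50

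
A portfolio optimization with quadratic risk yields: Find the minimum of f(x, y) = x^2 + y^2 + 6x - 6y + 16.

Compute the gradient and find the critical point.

f(x,y) = x^2 + y^2 + 6x - 6y + 16
df/dx = 2x + (6) = 0  =>  x = -3
df/dy = 2y + (-6) = 0  =>  y = 3
f(-3, 3) = 1*(-3)^2 + 1*(3)^2 + 6*(-3) + -6*(3) + 16 = -2
Hessian is diagonal with entries 2, 2 > 0, so this is a minimum.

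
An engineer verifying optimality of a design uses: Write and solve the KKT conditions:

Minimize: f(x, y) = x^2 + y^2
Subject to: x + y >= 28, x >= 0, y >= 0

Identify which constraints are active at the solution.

KKT conditions for min x^2 + y^2 s.t. 1x + 1y >= 28, x >= 0, y >= 0:
Stationarity: 2x = mu*1 + mu_x, 2y = mu*1 + mu_y, with mu, mu_x, mu_y >= 0
Complementary slackness: mu*(x + y - 28) = 0, mu_x*x = 0, mu_y*y = 0
(0, 0) is infeasible (1*0 + 1*0 < 28), so if mu = 0 stationarity would force x = mu_x/2 >= 0, y = mu_y/2 >= 0 with mu_x*x = mu_y*y = 0, i.e. x = y = 0: contradiction. Hence mu > 0 and x + y = 28 is active.
Try x > 0, y > 0 (so mu_x = mu_y = 0): x = 1*mu/2, y = 1*mu/2
Substitute: 1*(1*mu/2) + 1*(1*mu/2) = 28
  mu*2/2 = 28 => mu = 28
x* = 14 > 0, y* = 14 > 0, consistent with mu_x = mu_y = 0.
f is convex and the constraints are linear, so this KKT point is the global minimum.
f* = 392
Active constraints: x + y >= 28 (holds with equality, mu = 28 > 0); x >= 0 and y >= 0 are inactive (mu_x = mu_y = 0).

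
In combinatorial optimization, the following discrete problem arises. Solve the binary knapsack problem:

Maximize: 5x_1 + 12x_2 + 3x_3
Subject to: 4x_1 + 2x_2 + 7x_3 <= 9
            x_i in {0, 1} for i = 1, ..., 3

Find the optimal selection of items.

Items: item 1 (v=5, w=4), item 2 (v=12, w=2), item 3 (v=3, w=7)
Capacity: 9
Checking all 8 subsets (w = total weight, v = total value):
  {}: w = 0, v = 0
  {1}: w = 4, v = 5
  {2}: w = 2, v = 12
  {3}: w = 7, v = 3
  {1, 2}: w = 6, v = 17
  {1, 3}: w = 11 > 9, infeasible
  {2, 3}: w = 9, v = 15
  {1, 2, 3}: w = 13 > 9, infeasible
Best feasible subset: items [1, 2]
Total weight: 6 <= 9, total value: 17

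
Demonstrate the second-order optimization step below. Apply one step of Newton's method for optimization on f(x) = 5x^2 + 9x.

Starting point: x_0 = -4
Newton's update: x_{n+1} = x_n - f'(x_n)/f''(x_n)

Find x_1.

f(x) = 5x^2 + 9x
f'(x) = 10x + (9), f''(x) = 10
Newton step: x_1 = x_0 - f'(x_0)/f''(x_0)
f'(-4) = -31
x_1 = -4 - -31/10 = -9/10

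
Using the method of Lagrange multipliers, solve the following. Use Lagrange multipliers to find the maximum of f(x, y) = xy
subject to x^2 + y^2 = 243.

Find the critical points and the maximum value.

Lagrange conditions: y = 2*lambda*x and x = 2*lambda*y
If x = 0 then y = 0, violating the constraint, so x, y != 0.
Dividing: y/x = x/y => x^2 = y^2 => y = x or y = -x
Constraint: 2x^2 = 243 => x^2 = 243/2 => x = +/-sqrt(243/2)
Critical points: (sqrt(243/2), sqrt(243/2)), (-sqrt(243/2), -sqrt(243/2)), (sqrt(243/2), -sqrt(243/2)), (-sqrt(243/2), sqrt(243/2))
  y = x:  xy = x^2 = 243/2  at (sqrt(243/2), sqrt(243/2)) and (-sqrt(243/2), -sqrt(243/2))
  y = -x: xy = -x^2 = -243/2 at (sqrt(243/2), -sqrt(243/2)) and (-sqrt(243/2), sqrt(243/2))
Maximum xy = 243/2 at (sqrt(243/2), sqrt(243/2)) and (-sqrt(243/2), -sqrt(243/2))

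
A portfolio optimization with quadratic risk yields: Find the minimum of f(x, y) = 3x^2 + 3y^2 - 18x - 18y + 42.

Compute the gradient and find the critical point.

f(x,y) = 3x^2 + 3y^2 - 18x - 18y + 42
df/dx = 6x + (-18) = 0  =>  x = 3
df/dy = 6y + (-18) = 0  =>  y = 3
f(3, 3) = 3*(3)^2 + 3*(3)^2 + -18*(3) + -18*(3) + 42 = -12
Hessian is diagonal with entries 6, 6 > 0, so this is a minimum.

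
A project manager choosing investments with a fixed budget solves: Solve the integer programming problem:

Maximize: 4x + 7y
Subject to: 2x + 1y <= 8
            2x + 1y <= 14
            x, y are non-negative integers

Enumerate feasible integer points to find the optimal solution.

Constraint 1: 2x + 1y <= 8
Constraint 2: 2x + 1y <= 14
Feasible x range (need y >= 0): 0 <= x <= min(8/2, 14/2) => x in {0, ..., 4}.
Enumerate feasible integer points row by row (the coefficient of y is 7 > 0, so for each x the largest feasible y gives the best value):
  x = 0: y <= min((8 - 2*0)/1, (14 - 2*0)/1) => y in {0, ..., 8}; best 4*0 + 7*8 = 56
  x = 1: y <= min((8 - 2*1)/1, (14 - 2*1)/1) => y in {0, ..., 6}; best 4*1 + 7*6 = 46
  x = 2: y <= min((8 - 2*2)/1, (14 - 2*2)/1) => y in {0, ..., 4}; best 4*2 + 7*4 = 36
  x = 3: y <= min((8 - 2*3)/1, (14 - 2*3)/1) => y in {0, ..., 2}; best 4*3 + 7*2 = 26
  x = 4: y <= min((8 - 2*4)/1, (14 - 2*4)/1) => y in {0}; best 4*4 + 7*0 = 16
The maximum 4x + 7y = 56 is achieved at x = 0, y = 8.
Check: 2*0 + 1*8 = 8 <= 8 and 2*0 + 1*8 = 8 <= 14.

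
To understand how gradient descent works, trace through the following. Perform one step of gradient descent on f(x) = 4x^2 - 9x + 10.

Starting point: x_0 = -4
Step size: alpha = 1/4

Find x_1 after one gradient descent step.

f(x) = 4x^2 - 9x + 10
f'(x) = 8x - 9
f'(-4) = 8*-4 + (-9) = -41
x_1 = x_0 - alpha * f'(x_0) = -4 - 1/4 * -41 = 25/4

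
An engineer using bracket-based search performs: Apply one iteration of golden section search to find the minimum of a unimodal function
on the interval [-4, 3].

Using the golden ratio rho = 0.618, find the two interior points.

Golden section search on [-4, 3].
Golden ratio rho = 0.618 (approx).
Interior points:
  x_1 = -4 + (1-0.618)*7 = -1.3260
  x_2 = -4 + 0.618*7 = 0.3260
Compare f(x_1) and f(x_2) to determine which subinterval to keep.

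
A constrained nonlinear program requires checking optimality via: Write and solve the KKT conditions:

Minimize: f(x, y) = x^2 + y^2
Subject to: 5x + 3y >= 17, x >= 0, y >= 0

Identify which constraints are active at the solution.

KKT conditions for min x^2 + y^2 s.t. 5x + 3y >= 17, x >= 0, y >= 0:
Stationarity: 2x = mu*5 + mu_x, 2y = mu*3 + mu_y, with mu, mu_x, mu_y >= 0
Complementary slackness: mu*(5x + 3y - 17) = 0, mu_x*x = 0, mu_y*y = 0
(0, 0) is infeasible (5*0 + 3*0 < 17), so if mu = 0 stationarity would force x = mu_x/2 >= 0, y = mu_y/2 >= 0 with mu_x*x = mu_y*y = 0, i.e. x = y = 0: contradiction. Hence mu > 0 and 5x + 3y = 17 is active.
Try x > 0, y > 0 (so mu_x = mu_y = 0): x = 5*mu/2, y = 3*mu/2
Substitute: 5*(5*mu/2) + 3*(3*mu/2) = 17
  mu*34/2 = 17 => mu = 1
x* = 5/2 > 0, y* = 3/2 > 0, consistent with mu_x = mu_y = 0.
f is convex and the constraints are linear, so this KKT point is the global minimum.
f* = 17/2
Active constraints: 5x + 3y >= 17 (holds with equality, mu = 1 > 0); x >= 0 and y >= 0 are inactive (mu_x = mu_y = 0).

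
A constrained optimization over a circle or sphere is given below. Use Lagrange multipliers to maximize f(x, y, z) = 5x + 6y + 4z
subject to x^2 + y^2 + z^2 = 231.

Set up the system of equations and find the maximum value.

Lagrange conditions: 5 = 2*lambda*x, 6 = 2*lambda*y, 4 = 2*lambda*z
So x:5 = y:6 = z:4, i.e. x = 5t, y = 6t, z = 4t
Constraint: t^2*(5^2 + 6^2 + 4^2) = 231
  t^2 * 77 = 231  =>  t = sqrt(3)
Maximum = 5*5t + 6*6t + 4*4t = 77*sqrt(3) = sqrt(17787)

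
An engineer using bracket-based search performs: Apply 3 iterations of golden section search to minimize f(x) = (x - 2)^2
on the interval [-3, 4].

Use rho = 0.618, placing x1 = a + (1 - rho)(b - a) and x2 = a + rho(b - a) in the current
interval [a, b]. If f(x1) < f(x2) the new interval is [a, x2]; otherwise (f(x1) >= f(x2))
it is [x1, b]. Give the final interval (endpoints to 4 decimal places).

Golden section search for min of f(x) = (x - 2)^2 on [-3, 4].
Each step: x1 = a + (1 - rho)(b - a), x2 = a + rho(b - a); if f(x1) < f(x2) keep [a, x2], otherwise keep [x1, b].
Step 1: [-3.0000, 4.0000], x1=-0.3260 (f=5.4103), x2=1.3260 (f=0.4543); f(x1) > f(x2) => keep [-0.3260, 4.0000]
Step 2: [-0.3260, 4.0000], x1=1.3265 (f=0.4536), x2=2.3475 (f=0.1207); f(x1) > f(x2) => keep [1.3265, 4.0000]
Step 3: [1.3265, 4.0000], x1=2.3478 (f=0.1210), x2=2.9787 (f=0.9579); f(x1) < f(x2) => keep [1.3265, 2.9787]
Final interval: [1.3265, 2.9787]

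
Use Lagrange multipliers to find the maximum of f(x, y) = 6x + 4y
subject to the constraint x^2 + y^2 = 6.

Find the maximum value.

Set up Lagrange conditions: grad f = lambda * grad g
  6 = 2*lambda*x
  4 = 2*lambda*y
From these: x/y = 6/4, so x = 6t, y = 4t for some t.
Substitute into constraint: (6t)^2 + (4t)^2 = 6
  t^2 * 52 = 6
  t = sqrt(6/52)
Maximum = 6*x + 4*y = (6^2 + 4^2)*t = 52 * sqrt(6/52) = sqrt(312)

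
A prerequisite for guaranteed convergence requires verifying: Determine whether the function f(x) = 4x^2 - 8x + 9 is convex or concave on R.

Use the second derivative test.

f(x) = 4x^2 - 8x + 9
f'(x) = 8x - 8
f''(x) = 8
Since f''(x) = 8 > 0 for all x, f is convex on R.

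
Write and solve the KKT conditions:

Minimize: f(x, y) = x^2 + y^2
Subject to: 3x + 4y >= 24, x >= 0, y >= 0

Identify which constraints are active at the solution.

KKT conditions for min x^2 + y^2 s.t. 3x + 4y >= 24, x >= 0, y >= 0:
Stationarity: 2x = mu*3 + mu_x, 2y = mu*4 + mu_y, with mu, mu_x, mu_y >= 0
Complementary slackness: mu*(3x + 4y - 24) = 0, mu_x*x = 0, mu_y*y = 0
(0, 0) is infeasible (3*0 + 4*0 < 24), so if mu = 0 stationarity would force x = mu_x/2 >= 0, y = mu_y/2 >= 0 with mu_x*x = mu_y*y = 0, i.e. x = y = 0: contradiction. Hence mu > 0 and 3x + 4y = 24 is active.
Try x > 0, y > 0 (so mu_x = mu_y = 0): x = 3*mu/2, y = 4*mu/2
Substitute: 3*(3*mu/2) + 4*(4*mu/2) = 24
  mu*25/2 = 24 => mu = 48/25
x* = 72/25 > 0, y* = 96/25 > 0, consistent with mu_x = mu_y = 0.
f is convex and the constraints are linear, so this KKT point is the global minimum.
f* = 576/25
Active constraints: 3x + 4y >= 24 (holds with equality, mu = 48/25 > 0); x >= 0 and y >= 0 are inactive (mu_x = mu_y = 0).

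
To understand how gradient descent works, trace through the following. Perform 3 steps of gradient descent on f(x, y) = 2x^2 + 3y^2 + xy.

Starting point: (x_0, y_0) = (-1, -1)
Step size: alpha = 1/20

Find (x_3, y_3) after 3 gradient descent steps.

f(x,y) = 2x^2 + 3y^2 + xy
grad_x = 4x + 1y, grad_y = 6y + 1x
Step 1: grad = (-5, -7), (-3/4, -13/20)
Step 2: grad = (-73/20, -93/20), (-227/400, -167/400)
Step 3: grad = (-43/16, -1229/400), (-693/1600, -2111/8000)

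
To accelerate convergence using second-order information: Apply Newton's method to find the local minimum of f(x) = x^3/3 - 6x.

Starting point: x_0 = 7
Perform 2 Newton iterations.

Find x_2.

f(x) = x^3/3 - 6x
f'(x) = x^2 - 6, f''(x) = 2x
Newton update: x_{n+1} = x_n - (x_n^2 - 6)/(2*x_n)
Step 1: x_0 = 7, f'=43, f''=14, x_1 = 55/14
Step 2: x_1 = 55/14, f'=1849/196, f''=55/7, x_2 = 4201/1540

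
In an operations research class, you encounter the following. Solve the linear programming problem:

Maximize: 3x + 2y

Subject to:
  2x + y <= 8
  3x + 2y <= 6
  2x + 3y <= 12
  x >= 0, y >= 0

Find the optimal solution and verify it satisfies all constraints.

Feasible vertices: (0, 0), (0, 3), (2, 0)
Objective 3x + 2y at each vertex:
  (0, 0): 0
  (0, 3): 6
  (2, 0): 6
Maximum is 6 at (0, 3).
Verify constraints at (x, y) = (0, 3):
  2*0 + 1*3 = 3 <= 8
  3*0 + 2*3 = 6 <= 6 (active)
  2*0 + 3*3 = 9 <= 12
  x = 0 >= 0, y = 3 >= 0. All constraints satisfied.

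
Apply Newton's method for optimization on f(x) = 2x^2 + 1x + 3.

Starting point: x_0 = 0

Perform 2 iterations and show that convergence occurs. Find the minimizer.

f(x) = 2x^2 + 1x + 3, f'(x) = 4x + (1), f''(x) = 4
Step 1: f'(0) = 1, x_1 = 0 - 1/4 = -1/4
Step 2: f'(-1/4) = 0, x_2 = -1/4 (converged)
Newton's method converges in 1 step for quadratics.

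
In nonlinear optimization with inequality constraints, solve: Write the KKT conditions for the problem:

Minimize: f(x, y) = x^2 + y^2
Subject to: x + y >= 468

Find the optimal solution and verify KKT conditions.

KKT conditions for min x^2 + y^2 s.t. x + y >= 468:
Stationarity: 2x = mu, 2y = mu
So x = y = mu/2.
Complementary slackness: mu*(x + y - 468) = 0
Primal feasibility: x + y >= 468; dual feasibility: mu >= 0
If mu = 0 then x = y = 0, but 0 + 0 < 468 is infeasible, so the constraint is active.
Constraint active: x + y = 2*(mu/2) = 468 => mu = 468
x = y = 234, f = 109512
Verify: stationarity 2*234 = 468 = mu; primal 234 + 234 = 468 >= 468; dual mu = 468 >= 0; complementary slackness 468*(468 - 468) = 0. All KKT conditions hold.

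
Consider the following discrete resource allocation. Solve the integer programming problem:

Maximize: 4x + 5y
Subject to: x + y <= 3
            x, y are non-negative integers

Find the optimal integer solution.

Objective: 4x + 5y, constraint: x + y <= 3
Coefficient of y is 5 > coefficient of x is 4, so allocate the entire budget to y.
Optimal: x = 0, y = 3, value = 15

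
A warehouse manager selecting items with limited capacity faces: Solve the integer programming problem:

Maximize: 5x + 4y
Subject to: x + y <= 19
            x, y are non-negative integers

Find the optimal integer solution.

Objective: 5x + 4y, constraint: x + y <= 19
Coefficient of x is 5 >= coefficient of y is 4, so allocate the entire budget to x.
Optimal: x = 19, y = 0, value = 95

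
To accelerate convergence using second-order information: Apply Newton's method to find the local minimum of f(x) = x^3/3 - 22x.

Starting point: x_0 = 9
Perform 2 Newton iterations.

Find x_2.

f(x) = x^3/3 - 22x
f'(x) = x^2 - 22, f''(x) = 2x
Newton update: x_{n+1} = x_n - (x_n^2 - 22)/(2*x_n)
Step 1: x_0 = 9, f'=59, f''=18, x_1 = 103/18
Step 2: x_1 = 103/18, f'=3481/324, f''=103/9, x_2 = 17737/3708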